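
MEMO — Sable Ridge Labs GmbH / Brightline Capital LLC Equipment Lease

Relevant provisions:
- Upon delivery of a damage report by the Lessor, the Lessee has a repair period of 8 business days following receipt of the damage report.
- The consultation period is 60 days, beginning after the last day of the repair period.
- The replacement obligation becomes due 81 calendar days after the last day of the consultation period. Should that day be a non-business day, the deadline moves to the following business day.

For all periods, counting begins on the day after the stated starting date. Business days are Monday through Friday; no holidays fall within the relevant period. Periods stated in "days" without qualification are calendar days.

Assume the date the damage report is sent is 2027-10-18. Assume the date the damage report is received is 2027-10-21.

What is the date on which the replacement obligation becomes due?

2028-03-22

The last day of the repair period: counting 8 business days from Thursday, 2027-10-21 (Oct 22, Oct 25, Oct 26, Oct 27, Oct 28, Oct 29, Nov 1, Nov 2, skipping weekends) reaches Tuesday, 2027-11-02.
The last day of the consultation period: 60 calendar days after 2027-11-02 is 2028-01-01.
The date on which the replacement obligation becomes due: 81 calendar days after 2028-01-01 is 2028-03-22. 2028-03-22 is a Wednesday, so no roll-forward applies.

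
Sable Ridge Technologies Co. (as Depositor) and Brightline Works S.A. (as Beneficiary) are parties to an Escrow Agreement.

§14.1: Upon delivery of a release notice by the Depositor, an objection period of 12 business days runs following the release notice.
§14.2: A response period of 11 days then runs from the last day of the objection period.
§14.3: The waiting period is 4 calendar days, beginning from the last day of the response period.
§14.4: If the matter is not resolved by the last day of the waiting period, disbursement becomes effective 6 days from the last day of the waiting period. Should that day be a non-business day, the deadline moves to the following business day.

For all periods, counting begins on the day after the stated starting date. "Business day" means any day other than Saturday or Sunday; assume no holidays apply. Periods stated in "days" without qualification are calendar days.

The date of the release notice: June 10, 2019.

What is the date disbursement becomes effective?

From Monday, June 10, 2019, 12 business days (Jun 11, Jun 12, Jun 13, Jun 14, …, Jun 24, Jun 25, Jun 26, skipping weekends) brings us to Wednesday, June 26, 2019, which is the last day of the objection period.
The last day of the response period: June 26, 2019 + 11 days = July 7, 2019.
The last day of the waiting period: 4 calendar days after July 7, 2019 is July 11, 2019.
The date disbursement becomes effective: 6 calendar days after July 11, 2019 is July 17, 2019. July 17, 2019 is a Wednesday, so no roll-forward applies.

July 17, 2019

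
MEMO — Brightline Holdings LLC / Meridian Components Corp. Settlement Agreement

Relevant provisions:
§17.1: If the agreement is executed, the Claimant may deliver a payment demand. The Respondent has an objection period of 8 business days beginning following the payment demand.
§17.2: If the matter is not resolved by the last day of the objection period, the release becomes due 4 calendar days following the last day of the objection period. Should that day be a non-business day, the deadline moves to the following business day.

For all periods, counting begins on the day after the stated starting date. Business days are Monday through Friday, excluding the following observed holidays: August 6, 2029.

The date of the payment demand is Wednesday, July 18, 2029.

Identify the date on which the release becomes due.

The last day of the objection period: counting 8 business days from Wednesday, July 18, 2029 (Jul 19, Jul 20, Jul 23, Jul 24, Jul 25, Jul 26, Jul 27, Jul 30, skipping weekends) reaches Monday, July 30, 2029.
The date on which the release becomes due: 4 calendar days after July 30, 2029 is August 3, 2029. August 3, 2029 is a Friday and is not a listed holiday, so no roll-forward applies.

August 3, 2029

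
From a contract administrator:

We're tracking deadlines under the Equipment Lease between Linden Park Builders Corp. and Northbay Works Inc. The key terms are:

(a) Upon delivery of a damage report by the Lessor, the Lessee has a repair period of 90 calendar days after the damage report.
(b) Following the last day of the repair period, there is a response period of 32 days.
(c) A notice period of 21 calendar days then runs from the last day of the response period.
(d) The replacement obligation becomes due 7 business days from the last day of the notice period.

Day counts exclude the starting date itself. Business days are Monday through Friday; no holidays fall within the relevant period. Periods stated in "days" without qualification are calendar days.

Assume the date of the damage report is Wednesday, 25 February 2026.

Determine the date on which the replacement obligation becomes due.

28 July 2026

The last day of the repair period: 25 February 2026 + 90 days = 26 May 2026.
Adding 32 calendar days to 26 May 2026 gives 27 June 2026, which is the last day of the response period.
The last day of the notice period: 21 calendar days after 27 June 2026 is 18 July 2026.
The date on which the replacement obligation becomes due: 7 business days after Saturday, 18 July 2026, skipping weekends — Jul 20, Jul 21, Jul 22, Jul 23, Jul 24, Jul 27, Jul 28 — lands on Tuesday, 28 July 2026.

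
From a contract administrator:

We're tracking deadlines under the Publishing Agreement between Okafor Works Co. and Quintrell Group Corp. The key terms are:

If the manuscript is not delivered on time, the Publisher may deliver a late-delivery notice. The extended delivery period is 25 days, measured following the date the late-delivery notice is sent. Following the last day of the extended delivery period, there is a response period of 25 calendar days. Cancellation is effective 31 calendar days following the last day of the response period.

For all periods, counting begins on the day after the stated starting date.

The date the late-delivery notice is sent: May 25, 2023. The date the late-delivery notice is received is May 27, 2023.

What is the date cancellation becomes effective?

Adding 25 calendar days to May 25, 2023 gives Jun 19, 2023, which is the last day of the extended delivery period.
The last day of the response period: Jun 19, 2023 + 25 days = Jul 14, 2023.
The date cancellation becomes effective: 31 calendar days after Jul 14, 2023 is Aug 14, 2023.

Aug 14, 2023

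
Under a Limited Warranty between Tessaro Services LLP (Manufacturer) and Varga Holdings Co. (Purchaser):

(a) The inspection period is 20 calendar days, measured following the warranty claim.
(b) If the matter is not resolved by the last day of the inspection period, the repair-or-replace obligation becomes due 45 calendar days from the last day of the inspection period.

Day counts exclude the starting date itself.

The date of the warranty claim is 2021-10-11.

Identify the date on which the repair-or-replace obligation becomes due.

The last day of the inspection period: 2021-10-11 + 20 days = 2021-10-31.
The date on which the repair-or-replace obligation becomes due: 45 calendar days after 2021-10-31 is 2021-12-15.

2021-12-15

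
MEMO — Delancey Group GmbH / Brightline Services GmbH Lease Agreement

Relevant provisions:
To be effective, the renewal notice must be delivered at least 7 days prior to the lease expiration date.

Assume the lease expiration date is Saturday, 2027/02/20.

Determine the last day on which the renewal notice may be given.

2027/02/20 minus 7 days is 2027/02/13.

2027/02/13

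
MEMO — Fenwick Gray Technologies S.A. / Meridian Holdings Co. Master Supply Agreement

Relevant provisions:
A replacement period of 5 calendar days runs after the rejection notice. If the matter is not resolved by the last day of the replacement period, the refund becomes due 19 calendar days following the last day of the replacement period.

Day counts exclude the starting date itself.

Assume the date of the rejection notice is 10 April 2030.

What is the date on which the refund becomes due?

Adding 5 calendar days to 10 April 2030 gives 15 April 2030, which is the last day of the replacement period.
The date on which the refund becomes due: 19 calendar days after 15 April 2030 is 4 May 2030.

4 May 2030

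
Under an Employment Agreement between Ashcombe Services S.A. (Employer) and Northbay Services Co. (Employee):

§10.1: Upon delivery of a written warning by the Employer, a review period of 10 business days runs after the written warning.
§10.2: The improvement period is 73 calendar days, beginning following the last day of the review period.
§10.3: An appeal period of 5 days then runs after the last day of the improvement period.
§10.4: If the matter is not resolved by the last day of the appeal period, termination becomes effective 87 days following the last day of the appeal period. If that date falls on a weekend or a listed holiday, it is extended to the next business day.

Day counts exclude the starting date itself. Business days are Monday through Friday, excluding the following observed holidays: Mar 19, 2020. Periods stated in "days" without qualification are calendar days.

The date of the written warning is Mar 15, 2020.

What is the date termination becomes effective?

Sep 11, 2020

The last day of the review period: 10 business days after Sunday, Mar 15, 2020, skipping weekends and the listed holiday on Mar 19 — Mar 16, Mar 17, Mar 18, Mar 20, Mar 23, Mar 24, Mar 25, Mar 26, Mar 27, Mar 30 — lands on Monday, Mar 30, 2020.
The last day of the improvement period: Mar 30, 2020 + 73 days = Jun 11, 2020.
The last day of the appeal period: Jun 11, 2020 + 5 days = Jun 16, 2020.
Adding 87 calendar days to Jun 16, 2020 gives Sep 11, 2020, which is the date termination becomes effective. Sep 11, 2020 is a Friday and is not a listed holiday, so no roll-forward applies.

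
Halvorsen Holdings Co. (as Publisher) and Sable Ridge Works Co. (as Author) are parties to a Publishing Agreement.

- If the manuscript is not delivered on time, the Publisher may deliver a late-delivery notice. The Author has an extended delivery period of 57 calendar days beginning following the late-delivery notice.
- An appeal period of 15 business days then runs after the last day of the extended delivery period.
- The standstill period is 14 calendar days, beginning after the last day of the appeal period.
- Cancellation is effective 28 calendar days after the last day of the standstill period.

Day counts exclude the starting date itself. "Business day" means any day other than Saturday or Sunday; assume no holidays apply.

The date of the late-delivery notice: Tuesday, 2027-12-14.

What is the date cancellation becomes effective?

The last day of the extended delivery period: 2027-12-14 + 57 days = 2028-02-09.
The last day of the appeal period: counting 15 business days from Wednesday, 2028-02-09 (Feb 10, Feb 11, Feb 14, Feb 15, …, Feb 28, Feb 29, Mar 1, skipping weekends) reaches Wednesday, 2028-03-01.
The last day of the standstill period: 2028-03-01 + 14 days = 2028-03-15.
The date cancellation becomes effective: 2028-03-15 + 28 days = 2028-04-12.

2028-04-12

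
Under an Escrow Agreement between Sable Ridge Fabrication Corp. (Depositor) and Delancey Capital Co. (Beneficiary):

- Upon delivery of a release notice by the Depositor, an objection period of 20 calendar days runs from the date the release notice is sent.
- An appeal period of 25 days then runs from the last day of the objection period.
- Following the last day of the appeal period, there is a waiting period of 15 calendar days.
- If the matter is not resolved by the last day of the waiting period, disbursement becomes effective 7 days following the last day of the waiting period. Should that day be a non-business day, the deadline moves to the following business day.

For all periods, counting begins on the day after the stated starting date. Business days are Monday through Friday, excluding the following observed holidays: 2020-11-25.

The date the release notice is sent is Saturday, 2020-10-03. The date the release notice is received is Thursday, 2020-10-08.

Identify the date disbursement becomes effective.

2020-12-09

Adding 20 calendar days to 2020-10-03 gives 2020-10-23, which is the last day of the objection period.
The last day of the appeal period: 25 calendar days after 2020-10-23 is 2020-11-17.
The last day of the waiting period: 2020-11-17 + 15 days = 2020-12-02.
The date disbursement becomes effective: 2020-12-02 + 7 days = 2020-12-09. 2020-12-09 is a Wednesday and is not a listed holiday, so no roll-forward applies.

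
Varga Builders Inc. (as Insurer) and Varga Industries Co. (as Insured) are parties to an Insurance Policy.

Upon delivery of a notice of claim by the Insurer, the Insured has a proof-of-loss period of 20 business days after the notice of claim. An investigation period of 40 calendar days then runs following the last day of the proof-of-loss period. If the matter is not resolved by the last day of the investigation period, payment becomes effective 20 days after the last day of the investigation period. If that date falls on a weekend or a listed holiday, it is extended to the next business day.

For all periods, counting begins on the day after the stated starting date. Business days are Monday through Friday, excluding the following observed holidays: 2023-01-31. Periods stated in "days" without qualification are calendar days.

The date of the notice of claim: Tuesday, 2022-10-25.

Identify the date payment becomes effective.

The last day of the proof-of-loss period: 20 business days after Tuesday, 2022-10-25, skipping weekends — Oct 26, Oct 27, Oct 28, Oct 31, …, Nov 18, Nov 21, Nov 22 — lands on Tuesday, 2022-11-22.
The last day of the investigation period: 40 calendar days after 2022-11-22 is 2023-01-01.
The date payment becomes effective: 2023-01-01 + 20 days = 2023-01-21. That falls on a Saturday, so it rolls to the next business day, Monday, 2023-01-23.

2023-01-23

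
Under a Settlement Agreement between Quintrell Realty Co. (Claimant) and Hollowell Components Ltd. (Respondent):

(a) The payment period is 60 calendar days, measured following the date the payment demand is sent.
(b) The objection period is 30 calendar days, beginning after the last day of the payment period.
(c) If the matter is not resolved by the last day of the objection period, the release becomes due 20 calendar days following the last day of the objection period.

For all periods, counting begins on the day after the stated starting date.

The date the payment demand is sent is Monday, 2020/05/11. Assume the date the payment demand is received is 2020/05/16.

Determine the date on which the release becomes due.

Adding 60 calendar days to 2020/05/11 gives 2020/07/10, which is the last day of the payment period.
The last day of the objection period: 2020/07/10 + 30 days = 2020/08/09.
Adding 20 calendar days to 2020/08/09 gives 2020/08/29, which is the date on which the release becomes due.

2020/08/29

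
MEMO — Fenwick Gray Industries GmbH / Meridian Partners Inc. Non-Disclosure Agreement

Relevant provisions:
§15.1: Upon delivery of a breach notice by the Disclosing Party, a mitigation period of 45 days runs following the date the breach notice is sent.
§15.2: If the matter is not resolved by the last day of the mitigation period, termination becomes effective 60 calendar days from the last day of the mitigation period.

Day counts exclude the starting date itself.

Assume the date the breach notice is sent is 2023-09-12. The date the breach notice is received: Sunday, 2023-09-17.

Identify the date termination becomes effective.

The last day of the mitigation period: 45 calendar days after 2023-09-12 is 2023-10-27.
The date termination becomes effective: 2023-10-27 + 60 days = 2023-12-26.

2023-12-26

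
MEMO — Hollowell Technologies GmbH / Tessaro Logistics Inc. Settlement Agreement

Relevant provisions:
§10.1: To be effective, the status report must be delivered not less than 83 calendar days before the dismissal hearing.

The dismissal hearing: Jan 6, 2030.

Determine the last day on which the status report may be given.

Oct 15, 2029

Counting back 83 calendar days from Jan 6, 2030 gives Oct 15, 2029.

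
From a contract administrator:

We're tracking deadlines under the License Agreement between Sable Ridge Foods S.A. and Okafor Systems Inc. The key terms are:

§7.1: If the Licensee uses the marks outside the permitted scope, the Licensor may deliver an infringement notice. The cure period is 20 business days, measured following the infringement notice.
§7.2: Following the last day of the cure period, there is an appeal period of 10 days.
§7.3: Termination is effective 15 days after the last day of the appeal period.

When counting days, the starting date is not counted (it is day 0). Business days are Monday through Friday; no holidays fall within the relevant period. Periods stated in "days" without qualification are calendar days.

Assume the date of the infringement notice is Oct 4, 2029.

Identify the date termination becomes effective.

Nov 26, 2029

From Thursday, Oct 4, 2029, 20 business days (Oct 5, Oct 8, Oct 9, Oct 10, …, Oct 30, Oct 31, Nov 1, skipping weekends) brings us to Thursday, Nov 1, 2029, which is the last day of the cure period.
Adding 10 calendar days to Nov 1, 2029 gives Nov 11, 2029, which is the last day of the appeal period.
Adding 15 calendar days to Nov 11, 2029 gives Nov 26, 2029, which is the date termination becomes effective.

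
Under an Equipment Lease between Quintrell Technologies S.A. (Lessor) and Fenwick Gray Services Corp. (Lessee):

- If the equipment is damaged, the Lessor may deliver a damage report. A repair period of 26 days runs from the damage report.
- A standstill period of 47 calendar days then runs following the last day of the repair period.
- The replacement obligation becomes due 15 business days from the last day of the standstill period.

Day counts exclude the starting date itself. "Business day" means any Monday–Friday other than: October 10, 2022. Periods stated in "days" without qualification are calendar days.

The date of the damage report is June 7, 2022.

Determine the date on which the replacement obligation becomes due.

September 9, 2022

The last day of the repair period: 26 calendar days after June 7, 2022 is July 3, 2022.
The last day of the standstill period: July 3, 2022 + 47 days = August 19, 2022.
The date on which the replacement obligation becomes due: 15 business days after Friday, August 19, 2022, skipping weekends — Aug 22, Aug 23, Aug 24, Aug 25, …, Sep 7, Sep 8, Sep 9 — lands on Friday, September 9, 2022.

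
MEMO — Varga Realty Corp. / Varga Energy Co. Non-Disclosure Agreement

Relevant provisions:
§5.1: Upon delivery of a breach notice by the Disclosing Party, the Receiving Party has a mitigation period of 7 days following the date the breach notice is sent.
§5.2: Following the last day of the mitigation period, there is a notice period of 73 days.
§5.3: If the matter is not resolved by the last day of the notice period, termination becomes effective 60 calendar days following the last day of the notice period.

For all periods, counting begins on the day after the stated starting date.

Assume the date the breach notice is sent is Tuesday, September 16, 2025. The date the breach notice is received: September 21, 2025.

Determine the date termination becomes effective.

The last day of the mitigation period: September 16, 2025 + 7 days = September 23, 2025.
Adding 73 calendar days to September 23, 2025 gives December 5, 2025, which is the last day of the notice period.
The date termination becomes effective: December 5, 2025 + 60 days = February 3, 2026.

February 3, 2026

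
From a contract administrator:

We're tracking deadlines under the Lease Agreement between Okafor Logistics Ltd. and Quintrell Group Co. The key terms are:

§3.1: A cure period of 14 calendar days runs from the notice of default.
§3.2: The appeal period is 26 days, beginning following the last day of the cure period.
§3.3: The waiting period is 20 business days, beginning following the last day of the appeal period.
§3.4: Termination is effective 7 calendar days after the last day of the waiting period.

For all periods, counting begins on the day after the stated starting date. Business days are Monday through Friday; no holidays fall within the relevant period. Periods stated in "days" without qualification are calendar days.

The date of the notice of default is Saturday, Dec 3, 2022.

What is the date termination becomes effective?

Feb 16, 2023

The last day of the cure period: 14 calendar days after Dec 3, 2022 is Dec 17, 2022.
The last day of the appeal period: 26 calendar days after Dec 17, 2022 is Jan 12, 2023.
From Thursday, Jan 12, 2023, 20 business days (Jan 13, Jan 16, Jan 17, Jan 18, …, Feb 7, Feb 8, Feb 9, skipping weekends) brings us to Thursday, Feb 9, 2023, which is the last day of the waiting period.
The date termination becomes effective: Feb 9, 2023 + 7 days = Feb 16, 2023.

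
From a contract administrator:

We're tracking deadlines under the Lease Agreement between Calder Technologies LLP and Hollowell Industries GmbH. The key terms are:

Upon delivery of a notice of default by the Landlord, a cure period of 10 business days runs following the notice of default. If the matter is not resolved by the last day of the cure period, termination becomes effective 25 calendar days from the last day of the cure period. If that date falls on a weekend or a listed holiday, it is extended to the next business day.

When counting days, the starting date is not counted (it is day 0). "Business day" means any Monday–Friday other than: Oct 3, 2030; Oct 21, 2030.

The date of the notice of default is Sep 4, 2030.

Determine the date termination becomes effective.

The last day of the cure period: counting 10 business days from Wednesday, Sep 4, 2030 (Sep 5, Sep 6, Sep 9, Sep 10, Sep 11, Sep 12, Sep 13, Sep 16, Sep 17, Sep 18, skipping weekends) reaches Wednesday, Sep 18, 2030.
The date termination becomes effective: Sep 18, 2030 + 25 days = Oct 13, 2030. That falls on a Sunday, so it rolls to the next business day, Monday, Oct 14, 2030.

Oct 14, 2030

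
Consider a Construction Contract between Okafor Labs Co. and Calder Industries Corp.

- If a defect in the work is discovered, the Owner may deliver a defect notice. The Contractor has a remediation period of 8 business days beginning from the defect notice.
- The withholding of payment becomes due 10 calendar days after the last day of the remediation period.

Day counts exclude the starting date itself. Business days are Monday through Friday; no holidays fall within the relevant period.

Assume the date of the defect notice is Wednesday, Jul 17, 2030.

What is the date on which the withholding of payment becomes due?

The last day of the remediation period: 8 business days after Wednesday, Jul 17, 2030, skipping weekends — Jul 18, Jul 19, Jul 22, Jul 23, Jul 24, Jul 25, Jul 26, Jul 29 — lands on Monday, Jul 29, 2030.
The date on which the withholding of payment becomes due: Jul 29, 2030 + 10 days = Aug 8, 2030.

Aug 8, 2030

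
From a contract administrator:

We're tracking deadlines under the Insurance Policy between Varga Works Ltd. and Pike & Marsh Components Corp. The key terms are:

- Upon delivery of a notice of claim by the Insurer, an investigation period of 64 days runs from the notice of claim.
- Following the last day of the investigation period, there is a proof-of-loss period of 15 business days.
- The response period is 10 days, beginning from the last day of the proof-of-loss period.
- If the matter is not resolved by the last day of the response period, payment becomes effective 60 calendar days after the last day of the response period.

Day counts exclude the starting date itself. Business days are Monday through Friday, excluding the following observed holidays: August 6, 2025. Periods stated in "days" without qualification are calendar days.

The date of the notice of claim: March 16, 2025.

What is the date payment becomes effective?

The last day of the investigation period: March 16, 2025 + 64 days = May 19, 2025.
From Monday, May 19, 2025, 15 business days (May 20, May 21, May 22, May 23, …, Jun 5, Jun 6, Jun 9, skipping weekends) brings us to Monday, June 9, 2025, which is the last day of the proof-of-loss period.
The last day of the response period: June 9, 2025 + 10 days = June 19, 2025.
The date payment becomes effective: 60 calendar days after June 19, 2025 is August 18, 2025.

August 18, 2025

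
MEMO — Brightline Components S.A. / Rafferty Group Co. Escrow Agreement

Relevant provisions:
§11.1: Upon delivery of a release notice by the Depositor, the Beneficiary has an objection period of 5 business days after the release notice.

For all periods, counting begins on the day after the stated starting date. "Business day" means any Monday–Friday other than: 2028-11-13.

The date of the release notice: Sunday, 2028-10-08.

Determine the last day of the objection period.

2028-10-13

The last day of the objection period: 5 business days after Sunday, 2028-10-08, skipping weekends — Oct 9, Oct 10, Oct 11, Oct 12, Oct 13 — lands on Friday, 2028-10-13.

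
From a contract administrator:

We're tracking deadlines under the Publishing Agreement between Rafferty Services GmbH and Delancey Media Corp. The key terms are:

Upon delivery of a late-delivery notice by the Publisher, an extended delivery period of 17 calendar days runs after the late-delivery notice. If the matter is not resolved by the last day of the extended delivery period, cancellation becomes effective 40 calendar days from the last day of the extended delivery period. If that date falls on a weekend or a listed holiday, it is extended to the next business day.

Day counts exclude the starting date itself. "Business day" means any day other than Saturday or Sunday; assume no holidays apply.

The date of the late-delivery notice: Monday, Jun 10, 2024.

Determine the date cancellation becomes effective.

The last day of the extended delivery period: 17 calendar days after Jun 10, 2024 is Jun 27, 2024.
The date cancellation becomes effective: Jun 27, 2024 + 40 days = Aug 6, 2024. Aug 6, 2024 is a Tuesday, so no roll-forward applies.

Aug 6, 2024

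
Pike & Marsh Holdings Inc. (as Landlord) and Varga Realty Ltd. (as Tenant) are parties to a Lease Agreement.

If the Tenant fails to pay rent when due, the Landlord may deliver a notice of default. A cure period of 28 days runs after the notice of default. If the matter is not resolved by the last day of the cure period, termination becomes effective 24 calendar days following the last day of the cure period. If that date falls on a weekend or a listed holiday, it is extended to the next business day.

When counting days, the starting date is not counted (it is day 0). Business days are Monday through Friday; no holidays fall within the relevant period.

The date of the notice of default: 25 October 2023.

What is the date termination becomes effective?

18 December 2023

Adding 28 calendar days to 25 October 2023 gives 22 November 2023, which is the last day of the cure period.
The date termination becomes effective: 22 November 2023 + 24 days = 16 December 2023. That falls on a Saturday, so it rolls to the next business day, Monday, 18 December 2023.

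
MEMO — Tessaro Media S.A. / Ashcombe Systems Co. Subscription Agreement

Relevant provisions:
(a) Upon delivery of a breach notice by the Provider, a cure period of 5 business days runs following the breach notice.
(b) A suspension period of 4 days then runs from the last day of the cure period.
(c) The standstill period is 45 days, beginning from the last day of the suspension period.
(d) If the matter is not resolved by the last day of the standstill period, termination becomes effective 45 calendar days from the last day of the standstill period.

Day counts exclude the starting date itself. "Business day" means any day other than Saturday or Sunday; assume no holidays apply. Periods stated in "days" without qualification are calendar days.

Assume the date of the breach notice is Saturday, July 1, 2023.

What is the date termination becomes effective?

The last day of the cure period: 5 business days after Saturday, July 1, 2023, skipping weekends — Jul 3, Jul 4, Jul 5, Jul 6, Jul 7 — lands on Friday, July 7, 2023.
Adding 4 calendar days to July 7, 2023 gives July 11, 2023, which is the last day of the suspension period.
The last day of the standstill period: July 11, 2023 + 45 days = August 25, 2023.
The date termination becomes effective: August 25, 2023 + 45 days = October 9, 2023.

October 9, 2023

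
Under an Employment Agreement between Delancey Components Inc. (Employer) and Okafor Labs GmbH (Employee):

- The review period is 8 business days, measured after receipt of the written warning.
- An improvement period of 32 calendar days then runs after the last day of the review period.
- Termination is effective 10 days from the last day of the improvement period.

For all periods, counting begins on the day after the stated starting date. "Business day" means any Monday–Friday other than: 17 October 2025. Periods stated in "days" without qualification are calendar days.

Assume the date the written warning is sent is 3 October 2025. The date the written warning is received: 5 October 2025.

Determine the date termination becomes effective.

The last day of the review period: 8 business days after Sunday, 5 October 2025, skipping weekends — Oct 6, Oct 7, Oct 8, Oct 9, Oct 10, Oct 13, Oct 14, Oct 15 — lands on Wednesday, 15 October 2025.
Adding 32 calendar days to 15 October 2025 gives 16 November 2025, which is the last day of the improvement period.
Adding 10 calendar days to 16 November 2025 gives 26 November 2025, which is the date termination becomes effective.

26 November 2025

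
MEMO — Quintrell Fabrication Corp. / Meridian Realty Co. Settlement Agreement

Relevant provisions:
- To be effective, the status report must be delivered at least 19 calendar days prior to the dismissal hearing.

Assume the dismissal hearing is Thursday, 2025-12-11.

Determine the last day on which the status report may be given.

2025-12-11 minus 19 days is 2025-11-22.

2025-11-22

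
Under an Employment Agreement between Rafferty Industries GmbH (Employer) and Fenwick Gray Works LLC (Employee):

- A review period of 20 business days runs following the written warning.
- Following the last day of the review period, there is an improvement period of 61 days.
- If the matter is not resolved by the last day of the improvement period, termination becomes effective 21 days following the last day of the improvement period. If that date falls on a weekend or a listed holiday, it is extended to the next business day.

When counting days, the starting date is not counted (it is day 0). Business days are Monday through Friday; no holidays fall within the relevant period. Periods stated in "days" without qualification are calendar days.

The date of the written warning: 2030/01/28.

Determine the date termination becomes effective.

The last day of the review period: counting 20 business days from Monday, 2030/01/28 (Jan 29, Jan 30, Jan 31, Feb 1, …, Feb 21, Feb 22, Feb 25, skipping weekends) reaches Monday, 2030/02/25.
The last day of the improvement period: 61 calendar days after 2030/02/25 is 2030/04/27.
The date termination becomes effective: 21 calendar days after 2030/04/27 is 2030/05/18. That falls on a Saturday, so it rolls to the next business day, Monday, 2030/05/20.

2030/05/20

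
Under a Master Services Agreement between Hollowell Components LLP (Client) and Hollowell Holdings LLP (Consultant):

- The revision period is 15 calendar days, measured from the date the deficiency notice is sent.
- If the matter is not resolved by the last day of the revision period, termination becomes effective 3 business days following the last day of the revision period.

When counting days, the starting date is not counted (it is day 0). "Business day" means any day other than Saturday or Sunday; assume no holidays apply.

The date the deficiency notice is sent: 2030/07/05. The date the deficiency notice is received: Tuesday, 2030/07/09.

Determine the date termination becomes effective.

2030/07/24

Adding 15 calendar days to 2030/07/05 gives 2030/07/20, which is the last day of the revision period.
The date termination becomes effective: counting 3 business days from Saturday, 2030/07/20 (Jul 22, Jul 23, Jul 24, skipping weekends) reaches Wednesday, 2030/07/24.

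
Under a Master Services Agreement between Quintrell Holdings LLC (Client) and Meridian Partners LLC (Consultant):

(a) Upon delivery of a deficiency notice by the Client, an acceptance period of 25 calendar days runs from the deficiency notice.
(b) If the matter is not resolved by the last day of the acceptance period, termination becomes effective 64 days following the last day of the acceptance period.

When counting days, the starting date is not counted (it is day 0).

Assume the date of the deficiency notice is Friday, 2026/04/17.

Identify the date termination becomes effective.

The last day of the acceptance period: 25 calendar days after 2026/04/17 is 2026/05/12.
The date termination becomes effective: 64 calendar days after 2026/05/12 is 2026/07/15.

2026/07/15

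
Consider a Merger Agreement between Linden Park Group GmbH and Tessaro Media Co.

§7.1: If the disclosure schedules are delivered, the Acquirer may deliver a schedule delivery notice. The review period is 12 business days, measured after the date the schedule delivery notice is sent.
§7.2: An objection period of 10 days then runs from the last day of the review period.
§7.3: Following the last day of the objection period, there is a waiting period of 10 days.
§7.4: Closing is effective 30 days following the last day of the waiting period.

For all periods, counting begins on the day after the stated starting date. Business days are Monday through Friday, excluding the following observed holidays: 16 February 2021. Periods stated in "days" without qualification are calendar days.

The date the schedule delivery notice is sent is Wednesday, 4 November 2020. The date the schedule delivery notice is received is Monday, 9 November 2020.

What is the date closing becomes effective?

The last day of the review period: 12 business days after Wednesday, 4 November 2020, skipping weekends — Nov 5, Nov 6, Nov 9, Nov 10, …, Nov 18, Nov 19, Nov 20 — lands on Friday, 20 November 2020.
The last day of the objection period: 10 calendar days after 20 November 2020 is 30 November 2020.
The last day of the waiting period: 10 calendar days after 30 November 2020 is 10 December 2020.
The date closing becomes effective: 10 December 2020 + 30 days = 9 January 2021.

9 January 2021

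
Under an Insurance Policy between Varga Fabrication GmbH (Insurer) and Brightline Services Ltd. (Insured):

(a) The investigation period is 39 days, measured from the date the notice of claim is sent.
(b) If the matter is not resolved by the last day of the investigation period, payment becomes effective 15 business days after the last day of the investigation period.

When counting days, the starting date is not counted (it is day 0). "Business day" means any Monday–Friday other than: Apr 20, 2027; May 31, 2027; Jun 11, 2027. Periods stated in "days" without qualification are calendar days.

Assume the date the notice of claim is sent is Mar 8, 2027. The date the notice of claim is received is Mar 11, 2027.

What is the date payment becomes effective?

The last day of the investigation period: Mar 8, 2027 + 39 days = Apr 16, 2027.
The date payment becomes effective: 15 business days after Friday, Apr 16, 2027, skipping weekends and the listed holiday on Apr 20 — Apr 19, Apr 21, Apr 22, Apr 23, …, May 6, May 7, May 10 — lands on Monday, May 10, 2027.

May 10, 2027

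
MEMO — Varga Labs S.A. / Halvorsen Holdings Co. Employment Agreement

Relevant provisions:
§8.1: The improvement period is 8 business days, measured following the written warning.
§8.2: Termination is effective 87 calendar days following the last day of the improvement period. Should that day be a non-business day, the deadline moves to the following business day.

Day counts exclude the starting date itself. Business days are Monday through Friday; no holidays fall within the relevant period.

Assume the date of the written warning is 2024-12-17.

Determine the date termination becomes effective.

The last day of the improvement period: counting 8 business days from Tuesday, 2024-12-17 (Dec 18, Dec 19, Dec 20, Dec 23, Dec 24, Dec 25, Dec 26, Dec 27, skipping weekends) reaches Friday, 2024-12-27.
The date termination becomes effective: 2024-12-27 + 87 days = 2025-03-24. 2025-03-24 is a Monday, so no roll-forward applies.

2025-03-24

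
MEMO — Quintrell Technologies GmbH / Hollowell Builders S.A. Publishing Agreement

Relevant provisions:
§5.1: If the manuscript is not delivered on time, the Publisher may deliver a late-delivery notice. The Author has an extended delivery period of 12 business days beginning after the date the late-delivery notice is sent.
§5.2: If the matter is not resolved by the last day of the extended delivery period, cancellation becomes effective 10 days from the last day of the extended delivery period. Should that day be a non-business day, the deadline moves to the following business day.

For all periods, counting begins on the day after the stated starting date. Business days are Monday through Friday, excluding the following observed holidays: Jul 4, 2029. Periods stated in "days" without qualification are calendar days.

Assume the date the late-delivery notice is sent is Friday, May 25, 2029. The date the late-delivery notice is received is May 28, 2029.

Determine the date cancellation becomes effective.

Jun 22, 2029

The last day of the extended delivery period: 12 business days after Friday, May 25, 2029, skipping weekends — May 28, May 29, May 30, May 31, …, Jun 8, Jun 11, Jun 12 — lands on Tuesday, Jun 12, 2029.
The date cancellation becomes effective: 10 calendar days after Jun 12, 2029 is Jun 22, 2029. Jun 22, 2029 is a Friday and is not a listed holiday, so no roll-forward applies.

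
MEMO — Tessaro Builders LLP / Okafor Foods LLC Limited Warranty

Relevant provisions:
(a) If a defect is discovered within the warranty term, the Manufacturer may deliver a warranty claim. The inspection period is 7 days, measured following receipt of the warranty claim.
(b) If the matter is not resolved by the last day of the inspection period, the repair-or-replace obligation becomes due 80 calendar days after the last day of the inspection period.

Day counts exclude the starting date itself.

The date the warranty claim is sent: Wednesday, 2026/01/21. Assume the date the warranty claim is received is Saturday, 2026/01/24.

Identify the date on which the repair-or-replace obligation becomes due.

The last day of the inspection period: 2026/01/24 + 7 days = 2026/01/31.
Adding 80 calendar days to 2026/01/31 gives 2026/04/21, which is the date on which the repair-or-replace obligation becomes due.

2026/04/21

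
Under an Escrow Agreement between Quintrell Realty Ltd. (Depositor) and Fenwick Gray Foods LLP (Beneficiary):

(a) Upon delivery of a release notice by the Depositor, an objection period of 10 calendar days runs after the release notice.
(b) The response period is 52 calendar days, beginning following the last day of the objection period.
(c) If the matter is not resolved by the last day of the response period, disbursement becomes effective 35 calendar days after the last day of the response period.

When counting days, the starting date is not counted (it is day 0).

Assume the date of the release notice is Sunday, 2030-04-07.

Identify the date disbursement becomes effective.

2030-07-13

The last day of the objection period: 2030-04-07 + 10 days = 2030-04-17.
Adding 52 calendar days to 2030-04-17 gives 2030-06-08, which is the last day of the response period.
Adding 35 calendar days to 2030-06-08 gives 2030-07-13, which is the date disbursement becomes effective.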